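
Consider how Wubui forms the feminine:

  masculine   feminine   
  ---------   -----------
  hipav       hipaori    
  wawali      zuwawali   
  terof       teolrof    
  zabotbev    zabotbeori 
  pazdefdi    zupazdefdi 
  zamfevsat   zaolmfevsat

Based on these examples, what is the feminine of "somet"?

"somet" ends in -t. The one such stem in the data (zamfevsat → zaolmfevsat) inserts -ol- after the first vowel (as does terof), so the same rule applies.
The other patterns: stems ending in -v drop the final letter and add -ori; stems ending in -i add the prefix zu-.
So somet → soolmet.

soolmet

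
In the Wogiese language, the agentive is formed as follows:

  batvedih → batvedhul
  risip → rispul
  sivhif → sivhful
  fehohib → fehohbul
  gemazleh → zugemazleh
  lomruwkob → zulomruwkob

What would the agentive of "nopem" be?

batvedih and gemazleh both end in -h yet inflect differently (batvedhul, zugemazleh), so the final letter is not what conditions the rule; the last vowel is.
"nopem" has last vowel 'e'. The one such stem in the data (gemazleh → zugemazleh) adds the prefix zu-, so the same rule applies.
So nopem → zunopem.

zunopem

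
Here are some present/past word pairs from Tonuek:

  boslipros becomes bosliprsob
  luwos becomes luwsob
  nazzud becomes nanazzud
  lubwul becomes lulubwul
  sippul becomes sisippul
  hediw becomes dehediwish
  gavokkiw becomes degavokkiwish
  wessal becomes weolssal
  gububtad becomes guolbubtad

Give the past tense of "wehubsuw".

wewehubsuw

lubwul and wessal both end in -l yet inflect differently (lulubwul, weolssal), so the final letter is not what conditions the rule; the last vowel is.
"wehubsuw" has last vowel 'u'. The stems whose last vowel is 'u' (nazzud → nanazzud, lubwul → lulubwul, sippul → sisippul) repeat the first consonant+vowel as a prefix.
So wehubsuw → wewehubsuw.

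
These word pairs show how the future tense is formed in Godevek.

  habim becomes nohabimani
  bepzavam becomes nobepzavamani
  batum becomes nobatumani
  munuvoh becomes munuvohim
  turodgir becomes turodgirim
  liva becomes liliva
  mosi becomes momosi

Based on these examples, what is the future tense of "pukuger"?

pukugerim

habim and turodgir both have last vowel 'i' yet inflect differently (nohabimani, turodgirim), so the last vowel is not what conditions the rule; the final letter is.
"pukuger" ends in -r. The one such stem in the data (turodgir → turodgirim) adds -im, so the same rule applies.
The other patterns: stems ending in -m add no- … -ani around the stem; stems ending in -a or -i repeat the first consonant+vowel as a prefix.
So pukuger → pukugerim.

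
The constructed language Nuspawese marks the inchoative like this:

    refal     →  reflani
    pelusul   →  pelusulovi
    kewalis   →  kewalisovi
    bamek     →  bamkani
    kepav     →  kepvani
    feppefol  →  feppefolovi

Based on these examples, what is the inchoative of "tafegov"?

refal and feppefol both end in -l yet inflect differently (reflani, feppefolovi), so the final letter is not what conditions the rule; the number of vowels is.
"tafegov" has 3 vowels. The stems with 3 vowels (feppefol → feppefolovi, pelusul → pelusulovi, kewalis → kewalisovi) add -ovi.
So tafegov → tafegovovi.

tafegovovi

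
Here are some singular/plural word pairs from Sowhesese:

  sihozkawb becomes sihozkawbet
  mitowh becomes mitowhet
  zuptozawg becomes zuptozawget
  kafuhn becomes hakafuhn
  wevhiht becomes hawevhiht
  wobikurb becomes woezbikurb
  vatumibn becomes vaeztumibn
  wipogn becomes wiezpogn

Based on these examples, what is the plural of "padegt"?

paezdegt

"padegt" has second-to-last letter 'g'. The one such stem in the data (wipogn → wiezpogn) inserts -ez- after the first vowel (as do wobikurb, vatumibn), so the same rule applies.
The other patterns: stems whose second-to-last letter is 'w' add -et; stems whose second-to-last letter is 'h' add the prefix ha-.
So padegt → paezdegt.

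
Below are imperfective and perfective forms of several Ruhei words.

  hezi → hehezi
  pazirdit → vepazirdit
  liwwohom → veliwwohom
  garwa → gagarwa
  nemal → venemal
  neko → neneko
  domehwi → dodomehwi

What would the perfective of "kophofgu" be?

neko and liwwohom both have last vowel 'o' yet inflect differently (neneko, veliwwohom), so the last vowel is not what conditions the rule; whether the stem ends in a vowel or a consonant is.
"kophofgu" ends in a vowel. The stems ending in a vowel (hezi → hehezi, garwa → gagarwa, domehwi → dodomehwi) repeat the first consonant+vowel as a prefix.
The other pattern: stems ending in a consonant add the prefix ve-.
So kophofgu → kokophofgu.

kokophofgu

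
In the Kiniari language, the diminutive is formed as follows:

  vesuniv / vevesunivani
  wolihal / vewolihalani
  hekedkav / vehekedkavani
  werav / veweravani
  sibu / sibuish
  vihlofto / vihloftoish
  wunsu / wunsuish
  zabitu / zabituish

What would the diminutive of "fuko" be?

fukoish

vesuniv and vihlofto both begin with v- yet inflect differently (vevesunivani, vihloftoish), so the first letter is not what conditions the rule; whether the stem ends in a vowel or a consonant is.
"fuko" ends in a vowel. The stems ending in a vowel (sibu → sibuish, vihlofto → vihloftoish, wunsu → wunsuish) add -ish.
The other pattern: stems ending in a consonant add ve- … -ani around the stem.
So fuko → fukoish.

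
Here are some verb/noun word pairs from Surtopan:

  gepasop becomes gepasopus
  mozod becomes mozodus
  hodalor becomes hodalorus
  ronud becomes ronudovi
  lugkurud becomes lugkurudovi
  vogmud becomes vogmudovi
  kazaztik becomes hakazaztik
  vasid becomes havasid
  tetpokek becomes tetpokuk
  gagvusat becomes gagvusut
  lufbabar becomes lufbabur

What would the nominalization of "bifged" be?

bifgud

mozod and ronud both end in -d yet inflect differently (mozodus, ronudovi), so the final letter is not what conditions the rule; the last vowel is.
"bifged" has last vowel 'e'. The one such stem in the data (tetpokek → tetpokuk) changes the last vowel to 'u' (as do gagvusat, lufbabar), so the same rule applies.
The other patterns: stems whose last vowel is 'o' add -us; stems whose last vowel is 'u' add -ovi; stems whose last vowel is 'i' add the prefix ha-.
So bifged → bifgud.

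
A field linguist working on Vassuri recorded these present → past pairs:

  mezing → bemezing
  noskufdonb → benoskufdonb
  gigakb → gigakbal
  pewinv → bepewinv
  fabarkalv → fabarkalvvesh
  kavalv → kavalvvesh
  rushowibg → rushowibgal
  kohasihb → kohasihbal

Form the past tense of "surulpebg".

pewinv and kavalv both end in -v yet inflect differently (bepewinv, kavalvvesh), so the final letter is not what conditions the rule; the second-to-last letter is.
"surulpebg" has second-to-last letter 'b'. The one such stem in the data (rushowibg → rushowibgal) adds -al, so the same rule applies.
So surulpebg → surulpebgal.

surulpebgal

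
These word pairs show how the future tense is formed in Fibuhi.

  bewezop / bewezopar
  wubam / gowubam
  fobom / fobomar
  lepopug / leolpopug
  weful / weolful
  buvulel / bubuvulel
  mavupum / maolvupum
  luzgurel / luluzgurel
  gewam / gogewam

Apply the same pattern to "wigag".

gowigag

gewam and fobom both end in -m yet inflect differently (gogewam, fobomar), so the final letter is not what conditions the rule; the last vowel is.
"wigag" has last vowel 'a'. The stems whose last vowel is 'a' (gewam → gogewam, wubam → gowubam) add the prefix go-.
The other patterns: stems whose last vowel is 'e' repeat the first consonant+vowel as a prefix; stems whose last vowel is 'o' add -ar; stems whose last vowel is 'u' insert -ol- after the first vowel.
So wigag → gowigag.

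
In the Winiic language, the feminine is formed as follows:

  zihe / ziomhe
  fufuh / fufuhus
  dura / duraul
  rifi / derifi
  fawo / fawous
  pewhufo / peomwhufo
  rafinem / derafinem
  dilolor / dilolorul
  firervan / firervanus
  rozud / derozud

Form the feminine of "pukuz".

puomkuz

fawo and pewhufo both end in -o yet inflect differently (fawous, peomwhufo), so the final letter is not what conditions the rule; the first letter is.
"pukuz" begins with p-. The one such stem in the data (pewhufo → peomwhufo) inserts -om- after the first vowel (as does zihe), so the same rule applies.
So pukuz → puomkuz.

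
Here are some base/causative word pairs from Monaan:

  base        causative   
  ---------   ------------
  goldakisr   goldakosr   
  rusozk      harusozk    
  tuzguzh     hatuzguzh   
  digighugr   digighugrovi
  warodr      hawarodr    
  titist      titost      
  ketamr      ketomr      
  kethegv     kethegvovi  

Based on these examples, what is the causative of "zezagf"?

digighugr and ketamr both end in -r yet inflect differently (digighugrovi, ketomr), so the final letter is not what conditions the rule; the second-to-last letter is.
"zezagf" has second-to-last letter 'g'. The stems whose second-to-last letter is 'g' (digighugr → digighugrovi, kethegv → kethegvovi) add -ovi.
The other patterns: stems whose second-to-last letter is 'm' or 's' change the last vowel to 'o'; stems whose second-to-last letter is 'd' or 'z' add the prefix ha-.
So zezagf → zezagfovi.

zezagfovi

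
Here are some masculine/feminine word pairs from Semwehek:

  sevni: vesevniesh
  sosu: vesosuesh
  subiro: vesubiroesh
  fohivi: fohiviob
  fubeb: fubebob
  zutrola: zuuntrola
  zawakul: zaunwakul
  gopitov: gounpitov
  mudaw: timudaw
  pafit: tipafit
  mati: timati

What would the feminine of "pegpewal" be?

sevni and fohivi both end in -i yet inflect differently (vesevniesh, fohiviob), so the final letter is not what conditions the rule; the first letter is.
"pegpewal" begins with p-. The one such stem in the data (pafit → tipafit) adds the prefix ti-, so the same rule applies.
So pegpewal → tipegpewal.

tipegpewal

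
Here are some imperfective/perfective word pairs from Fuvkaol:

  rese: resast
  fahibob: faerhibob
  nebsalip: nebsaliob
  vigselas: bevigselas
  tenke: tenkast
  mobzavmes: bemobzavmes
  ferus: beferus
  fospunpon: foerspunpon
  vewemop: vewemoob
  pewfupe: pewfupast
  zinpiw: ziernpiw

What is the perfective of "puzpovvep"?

puzpovveob

mobzavmes and rese both have last vowel 'e' yet inflect differently (bemobzavmes, resast), so the last vowel is not what conditions the rule; the final letter is.
"puzpovvep" ends in -p. The stems ending in -p (nebsalip → nebsaliob, vewemop → vewemoob) drop the final letter and add -ob.
The other patterns: stems ending in -s add the prefix be-; stems ending in -e drop the final letter and add -ast; stems ending in -b, -n or -w insert -er- after the first vowel.
So puzpovvep → puzpovveob.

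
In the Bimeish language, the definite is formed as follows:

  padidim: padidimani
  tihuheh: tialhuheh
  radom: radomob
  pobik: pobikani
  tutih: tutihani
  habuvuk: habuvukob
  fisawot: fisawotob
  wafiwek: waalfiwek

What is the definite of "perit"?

peritani

tihuheh and tutih both end in -h yet inflect differently (tialhuheh, tutihani), so the final letter is not what conditions the rule; the last vowel is.
"perit" has last vowel 'i'. The stems whose last vowel is 'i' (tutih → tutihani, pobik → pobikani, padidim → padidimani) add -ani.
The other patterns: stems whose last vowel is 'e' insert -al- after the first vowel; stems whose last vowel is 'o' or 'u' add -ob.
So perit → peritani.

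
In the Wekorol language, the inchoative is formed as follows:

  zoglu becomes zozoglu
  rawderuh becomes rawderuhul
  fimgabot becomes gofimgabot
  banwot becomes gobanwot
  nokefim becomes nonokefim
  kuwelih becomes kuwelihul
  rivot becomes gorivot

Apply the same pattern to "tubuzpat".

"tubuzpat" ends in -t. The stems ending in -t (fimgabot → gofimgabot, banwot → gobanwot, rivot → gorivot) add the prefix go-.
The other patterns: stems ending in -h add -ul; stems ending in -m or -u repeat the first consonant+vowel as a prefix.
So tubuzpat → gotubuzpat.

gotubuzpat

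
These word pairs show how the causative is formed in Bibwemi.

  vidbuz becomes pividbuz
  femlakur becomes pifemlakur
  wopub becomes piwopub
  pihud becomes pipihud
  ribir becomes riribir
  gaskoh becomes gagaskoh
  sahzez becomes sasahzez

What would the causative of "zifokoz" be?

"zifokoz" has last vowel 'o'. The one such stem in the data (gaskoh → gagaskoh) repeats the first consonant+vowel as a prefix (as do ribir, sahzez), so the same rule applies.
The other pattern: stems whose last vowel is 'u' add the prefix pi-.
So zifokoz → zizifokoz.

zizifokoz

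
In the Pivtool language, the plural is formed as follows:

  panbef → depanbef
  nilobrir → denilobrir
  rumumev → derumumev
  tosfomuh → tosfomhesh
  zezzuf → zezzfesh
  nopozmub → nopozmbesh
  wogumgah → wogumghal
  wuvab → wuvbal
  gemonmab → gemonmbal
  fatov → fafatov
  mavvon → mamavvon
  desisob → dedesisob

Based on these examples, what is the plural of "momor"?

momomor

panbef and zezzuf both end in -f yet inflect differently (depanbef, zezzfesh), so the final letter is not what conditions the rule; the last vowel is.
"momor" has last vowel 'o'. The stems whose last vowel is 'o' (fatov → fafatov, mavvon → mamavvon, desisob → dedesisob) repeat the first consonant+vowel as a prefix.
So momor → momomor.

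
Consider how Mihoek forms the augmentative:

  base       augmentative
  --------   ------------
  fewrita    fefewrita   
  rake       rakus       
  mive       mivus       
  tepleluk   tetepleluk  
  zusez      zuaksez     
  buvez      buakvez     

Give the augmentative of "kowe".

zusez and mive both have last vowel 'e' yet inflect differently (zuaksez, mivus), so the last vowel is not what conditions the rule; the final letter is.
"kowe" ends in -e. The stems ending in -e (mive → mivus, rake → rakus) drop the final letter and add -us.
So kowe → kowus.

kowus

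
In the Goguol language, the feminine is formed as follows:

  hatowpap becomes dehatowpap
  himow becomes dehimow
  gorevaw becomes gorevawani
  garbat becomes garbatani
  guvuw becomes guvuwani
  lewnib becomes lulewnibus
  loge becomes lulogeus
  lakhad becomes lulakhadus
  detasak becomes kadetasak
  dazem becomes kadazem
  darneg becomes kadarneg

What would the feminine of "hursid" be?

"hursid" begins with h-. The stems beginning with h- (hatowpap → dehatowpap, himow → dehimow) add the prefix de-.
So hursid → dehursid.

dehursid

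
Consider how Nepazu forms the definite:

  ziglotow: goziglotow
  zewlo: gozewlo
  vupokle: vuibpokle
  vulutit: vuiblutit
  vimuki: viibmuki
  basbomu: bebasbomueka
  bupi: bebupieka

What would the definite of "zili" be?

gozili

vimuki and bupi both end in -i yet inflect differently (viibmuki, bebupieka), so the final letter is not what conditions the rule; the first letter is.
"zili" begins with z-. The stems beginning with z- (ziglotow → goziglotow, zewlo → gozewlo) add the prefix go-.
So zili → gozili.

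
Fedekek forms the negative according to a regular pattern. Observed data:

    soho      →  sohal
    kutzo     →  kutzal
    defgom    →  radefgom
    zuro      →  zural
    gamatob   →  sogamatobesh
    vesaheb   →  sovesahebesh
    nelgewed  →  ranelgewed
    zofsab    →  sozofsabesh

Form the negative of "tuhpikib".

gamatob and kutzo both have last vowel 'o' yet inflect differently (sogamatobesh, kutzal), so the last vowel is not what conditions the rule; the final letter is.
"tuhpikib" ends in -b. The stems ending in -b (vesaheb → sovesahebesh, zofsab → sozofsabesh, gamatob → sogamatobesh) add so- … -esh around the stem.
The other patterns: stems ending in -o drop the final letter and add -al; stems ending in -d or -m add the prefix ra-.
So tuhpikib → sotuhpikibesh.

sotuhpikibesh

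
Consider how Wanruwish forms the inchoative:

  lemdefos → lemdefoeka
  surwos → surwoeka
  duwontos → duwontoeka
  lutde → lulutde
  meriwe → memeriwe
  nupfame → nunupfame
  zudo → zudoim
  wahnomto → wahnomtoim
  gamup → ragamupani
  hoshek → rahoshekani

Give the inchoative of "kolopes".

kolopeeka

lemdefos and zudo both have last vowel 'o' yet inflect differently (lemdefoeka, zudoim), so the last vowel is not what conditions the rule; the final letter is.
"kolopes" ends in -s. The stems ending in -s (lemdefos → lemdefoeka, surwos → surwoeka, duwontos → duwontoeka) drop the final letter and add -eka.
So kolopes → kolopeeka.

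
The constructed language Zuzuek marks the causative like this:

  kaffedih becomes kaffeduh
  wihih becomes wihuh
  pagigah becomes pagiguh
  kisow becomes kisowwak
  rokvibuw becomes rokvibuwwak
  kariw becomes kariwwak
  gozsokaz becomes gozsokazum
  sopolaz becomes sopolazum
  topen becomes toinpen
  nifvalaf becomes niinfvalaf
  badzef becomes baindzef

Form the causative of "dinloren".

diinnloren

kaffedih and kariw both have last vowel 'i' yet inflect differently (kaffeduh, kariwwak), so the last vowel is not what conditions the rule; the final letter is.
"dinloren" ends in -n. The one such stem in the data (topen → toinpen) inserts -in- after the first vowel (as do nifvalaf, badzef), so the same rule applies.
The other patterns: stems ending in -h change the last vowel to 'u'; stems ending in -w double the final consonant and add -ak; stems ending in -z add -um.
So dinloren → diinnloren.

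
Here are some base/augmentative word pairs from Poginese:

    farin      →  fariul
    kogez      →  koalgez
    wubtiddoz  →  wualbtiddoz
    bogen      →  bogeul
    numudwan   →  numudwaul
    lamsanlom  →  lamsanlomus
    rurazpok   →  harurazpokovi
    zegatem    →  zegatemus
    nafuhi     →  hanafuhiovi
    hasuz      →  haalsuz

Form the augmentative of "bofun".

wubtiddoz and lamsanlom both have last vowel 'o' yet inflect differently (wualbtiddoz, lamsanlomus), so the last vowel is not what conditions the rule; the final letter is.
"bofun" ends in -n. The stems ending in -n (bogen → bogeul, numudwan → numudwaul, farin → fariul) drop the final letter and add -ul.
So bofun → bofuul.

bofuul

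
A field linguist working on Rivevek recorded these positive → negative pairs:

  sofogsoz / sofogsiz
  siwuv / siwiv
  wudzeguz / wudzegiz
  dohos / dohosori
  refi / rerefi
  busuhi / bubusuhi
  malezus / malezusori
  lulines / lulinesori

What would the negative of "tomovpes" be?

tomovpesori

"tomovpes" ends in -s. The stems ending in -s (malezus → malezusori, dohos → dohosori, lulines → lulinesori) add -ori.
The other patterns: stems ending in -v or -z change the last vowel to 'i'; stems ending in -i repeat the first consonant+vowel as a prefix.
So tomovpes → tomovpesori.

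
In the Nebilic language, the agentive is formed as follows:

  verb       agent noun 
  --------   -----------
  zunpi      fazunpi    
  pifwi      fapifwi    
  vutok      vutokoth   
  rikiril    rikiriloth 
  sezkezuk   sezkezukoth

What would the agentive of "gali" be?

fagali

"gali" ends in -i. The stems ending in -i (zunpi → fazunpi, pifwi → fapifwi) add the prefix fa-.
The other pattern: stems ending in -k or -l add -oth.
So gali → fagali.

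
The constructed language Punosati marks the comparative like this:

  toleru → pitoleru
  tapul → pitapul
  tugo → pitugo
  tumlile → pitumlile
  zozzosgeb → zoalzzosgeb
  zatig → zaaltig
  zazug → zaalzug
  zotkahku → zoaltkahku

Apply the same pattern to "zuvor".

toleru and zotkahku both end in -u yet inflect differently (pitoleru, zoaltkahku), so the final letter is not what conditions the rule; the first letter is.
"zuvor" begins with z-. The stems beginning with z- (zozzosgeb → zoalzzosgeb, zatig → zaaltig, zazug → zaalzug) insert -al- after the first vowel.
So zuvor → zualvor.

zualvor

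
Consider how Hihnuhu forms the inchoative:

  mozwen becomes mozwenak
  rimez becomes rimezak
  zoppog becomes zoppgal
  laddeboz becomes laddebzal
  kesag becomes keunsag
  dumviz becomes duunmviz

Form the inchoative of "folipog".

folipgal

rimez and laddeboz both end in -z yet inflect differently (rimezak, laddebzal), so the final letter is not what conditions the rule; the last vowel is.
"folipog" has last vowel 'o'. The stems whose last vowel is 'o' (zoppog → zoppgal, laddeboz → laddebzal) delete the last vowel and add -al.
So folipog → folipgal.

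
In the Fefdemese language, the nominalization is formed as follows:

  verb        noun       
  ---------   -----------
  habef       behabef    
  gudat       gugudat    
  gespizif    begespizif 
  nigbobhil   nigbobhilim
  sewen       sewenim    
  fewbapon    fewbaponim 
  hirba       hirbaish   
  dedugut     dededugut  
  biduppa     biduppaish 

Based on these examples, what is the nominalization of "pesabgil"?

pesabgilim

"pesabgil" ends in -l. The one such stem in the data (nigbobhil → nigbobhilim) adds -im, so the same rule applies.
The other patterns: stems ending in -t repeat the first consonant+vowel as a prefix; stems ending in -f add the prefix be-; stems ending in -a add -ish.
So pesabgil → pesabgilim.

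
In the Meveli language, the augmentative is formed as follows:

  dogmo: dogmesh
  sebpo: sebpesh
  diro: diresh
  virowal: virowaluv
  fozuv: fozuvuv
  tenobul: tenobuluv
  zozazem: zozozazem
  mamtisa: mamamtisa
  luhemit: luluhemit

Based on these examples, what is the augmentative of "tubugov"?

virowal and mamtisa both have last vowel 'a' yet inflect differently (virowaluv, mamamtisa), so the last vowel is not what conditions the rule; the final letter is.
"tubugov" ends in -v. The one such stem in the data (fozuv → fozuvuv) adds -uv, so the same rule applies.
So tubugov → tubugovuv.

tubugovuv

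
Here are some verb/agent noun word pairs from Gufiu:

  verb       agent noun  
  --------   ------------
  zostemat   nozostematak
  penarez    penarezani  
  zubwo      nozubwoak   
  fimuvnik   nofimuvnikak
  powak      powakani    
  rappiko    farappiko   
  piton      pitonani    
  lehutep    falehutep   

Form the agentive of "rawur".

farawur

"rawur" begins with r-. The one such stem in the data (rappiko → farappiko) adds the prefix fa-, so the same rule applies.
So rawur → farawur.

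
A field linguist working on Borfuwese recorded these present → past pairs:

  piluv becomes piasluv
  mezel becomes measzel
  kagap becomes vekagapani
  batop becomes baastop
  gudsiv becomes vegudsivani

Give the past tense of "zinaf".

vezinafani

gudsiv and piluv both end in -v yet inflect differently (vegudsivani, piasluv), so the final letter is not what conditions the rule; the last vowel is.
"zinaf" has last vowel 'a'. The one such stem in the data (kagap → vekagapani) adds ve- … -ani around the stem, so the same rule applies.
So zinaf → vezinafani.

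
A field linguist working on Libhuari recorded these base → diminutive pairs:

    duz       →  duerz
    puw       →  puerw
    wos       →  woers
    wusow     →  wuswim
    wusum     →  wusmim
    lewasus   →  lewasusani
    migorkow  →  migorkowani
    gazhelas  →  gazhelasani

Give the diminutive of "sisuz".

siszim

puw and wusow both end in -w yet inflect differently (puerw, wuswim), so the final letter is not what conditions the rule; the number of vowels is.
"sisuz" has 2 vowels. The stems with 2 vowels (wusow → wuswim, wusum → wusmim) delete the last vowel and add -im.
The other patterns: stems with 1 vowel insert -er- after the first vowel; stems with 3 vowels add -ani.
So sisuz → siszim.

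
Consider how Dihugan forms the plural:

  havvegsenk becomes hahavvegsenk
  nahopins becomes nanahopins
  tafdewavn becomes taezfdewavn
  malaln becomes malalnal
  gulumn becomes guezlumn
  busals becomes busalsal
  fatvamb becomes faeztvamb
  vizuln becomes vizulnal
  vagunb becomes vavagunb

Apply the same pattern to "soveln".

"soveln" has second-to-last letter 'l'. The stems whose second-to-last letter is 'l' (malaln → malalnal, vizuln → vizulnal, busals → busalsal) add -al.
The other patterns: stems whose second-to-last letter is 'n' repeat the first consonant+vowel as a prefix; stems whose second-to-last letter is 'm' or 'v' insert -ez- after the first vowel.
So soveln → sovelnal.

sovelnal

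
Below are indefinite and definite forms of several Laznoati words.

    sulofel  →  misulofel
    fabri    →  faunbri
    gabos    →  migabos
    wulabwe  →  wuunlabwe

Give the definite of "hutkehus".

sulofel and wulabwe both have last vowel 'e' yet inflect differently (misulofel, wuunlabwe), so the last vowel is not what conditions the rule; whether the stem ends in a vowel or a consonant is.
"hutkehus" ends in a consonant. The stems ending in a consonant (sulofel → misulofel, gabos → migabos) add the prefix mi-.
The other pattern: stems ending in a vowel insert -un- after the first vowel.
So hutkehus → mihutkehus.

mihutkehus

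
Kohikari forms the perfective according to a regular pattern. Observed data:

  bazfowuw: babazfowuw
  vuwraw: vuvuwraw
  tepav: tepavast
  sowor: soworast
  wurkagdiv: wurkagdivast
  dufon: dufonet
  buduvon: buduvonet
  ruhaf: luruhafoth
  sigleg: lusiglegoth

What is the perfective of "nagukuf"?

"nagukuf" ends in -f. The one such stem in the data (ruhaf → luruhafoth) adds lu- … -oth around the stem, so the same rule applies.
The other patterns: stems ending in -w repeat the first consonant+vowel as a prefix; stems ending in -r or -v add -ast; stems ending in -n add -et.
So nagukuf → lunagukufoth.

lunagukufoth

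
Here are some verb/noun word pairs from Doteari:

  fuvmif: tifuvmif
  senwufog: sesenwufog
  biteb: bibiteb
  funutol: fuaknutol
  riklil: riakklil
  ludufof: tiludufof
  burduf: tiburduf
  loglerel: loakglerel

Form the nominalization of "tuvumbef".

tituvumbef

funutol and ludufof both have last vowel 'o' yet inflect differently (fuaknutol, tiludufof), so the last vowel is not what conditions the rule; the final letter is.
"tuvumbef" ends in -f. The stems ending in -f (ludufof → tiludufof, fuvmif → tifuvmif, burduf → tiburduf) add the prefix ti-.
So tuvumbef → tituvumbef.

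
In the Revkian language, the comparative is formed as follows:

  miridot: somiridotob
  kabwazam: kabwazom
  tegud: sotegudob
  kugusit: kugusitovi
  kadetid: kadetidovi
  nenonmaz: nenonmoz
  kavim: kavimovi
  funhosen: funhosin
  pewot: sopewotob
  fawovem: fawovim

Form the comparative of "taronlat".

kavim and fawovem both end in -m yet inflect differently (kavimovi, fawovim), so the final letter is not what conditions the rule; the last vowel is.
"taronlat" has last vowel 'a'. The stems whose last vowel is 'a' (nenonmaz → nenonmoz, kabwazam → kabwazom) change the last vowel to 'o'.
The other patterns: stems whose last vowel is 'i' add -ovi; stems whose last vowel is 'e' change the last vowel to 'i'; stems whose last vowel is 'o' or 'u' add so- … -ob around the stem.
So taronlat → taronlot.

taronlot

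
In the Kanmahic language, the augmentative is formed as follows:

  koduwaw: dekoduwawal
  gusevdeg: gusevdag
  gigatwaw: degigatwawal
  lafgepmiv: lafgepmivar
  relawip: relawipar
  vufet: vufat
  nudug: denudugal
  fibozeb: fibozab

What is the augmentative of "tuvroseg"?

gusevdeg and nudug both end in -g yet inflect differently (gusevdag, denudugal), so the final letter is not what conditions the rule; the last vowel is.
"tuvroseg" has last vowel 'e'. The stems whose last vowel is 'e' (vufet → vufat, fibozeb → fibozab, gusevdeg → gusevdag) change the last vowel to 'a'.
The other patterns: stems whose last vowel is 'i' add -ar; stems whose last vowel is 'a' or 'u' add de- … -al around the stem.
So tuvroseg → tuvrosag.

tuvrosag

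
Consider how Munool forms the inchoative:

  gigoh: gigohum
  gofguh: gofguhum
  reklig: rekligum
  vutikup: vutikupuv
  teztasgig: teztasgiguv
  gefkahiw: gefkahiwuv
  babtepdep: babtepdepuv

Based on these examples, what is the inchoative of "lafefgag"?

"lafefgag" has 3 vowels. The stems with 3 vowels (vutikup → vutikupuv, teztasgig → teztasgiguv, gefkahiw → gefkahiwuv) add -uv.
So lafefgag → lafefgaguv.

lafefgaguv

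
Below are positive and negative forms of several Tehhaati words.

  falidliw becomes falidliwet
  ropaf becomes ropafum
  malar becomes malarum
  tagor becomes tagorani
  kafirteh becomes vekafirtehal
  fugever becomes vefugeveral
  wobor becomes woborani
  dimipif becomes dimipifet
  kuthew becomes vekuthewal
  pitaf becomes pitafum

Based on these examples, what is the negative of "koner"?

vekoneral

kuthew and falidliw both end in -w yet inflect differently (vekuthewal, falidliwet), so the final letter is not what conditions the rule; the last vowel is.
"koner" has last vowel 'e'. The stems whose last vowel is 'e' (kafirteh → vekafirtehal, kuthew → vekuthewal, fugever → vefugeveral) add ve- … -al around the stem.
The other patterns: stems whose last vowel is 'i' add -et; stems whose last vowel is 'a' add -um; stems whose last vowel is 'o' add -ani.
So koner → vekoneral.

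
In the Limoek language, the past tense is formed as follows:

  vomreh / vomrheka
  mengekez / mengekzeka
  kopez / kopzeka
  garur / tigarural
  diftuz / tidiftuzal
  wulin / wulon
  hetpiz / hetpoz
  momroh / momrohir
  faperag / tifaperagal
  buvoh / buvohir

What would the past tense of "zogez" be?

"zogez" has last vowel 'e'. The stems whose last vowel is 'e' (kopez → kopzeka, vomreh → vomrheka, mengekez → mengekzeka) delete the last vowel and add -eka.
The other patterns: stems whose last vowel is 'o' add -ir; stems whose last vowel is 'i' change the last vowel to 'o'; stems whose last vowel is 'a' or 'u' add ti- … -al around the stem.
So zogez → zogzeka.

zogzeka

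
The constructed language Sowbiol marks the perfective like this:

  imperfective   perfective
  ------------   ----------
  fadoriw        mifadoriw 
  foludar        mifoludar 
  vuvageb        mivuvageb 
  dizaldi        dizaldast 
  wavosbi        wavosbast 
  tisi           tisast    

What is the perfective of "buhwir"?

mibuhwir

"buhwir" ends in a consonant. The stems ending in a consonant (fadoriw → mifadoriw, foludar → mifoludar, vuvageb → mivuvageb) add the prefix mi-.
The other pattern: stems ending in a vowel drop the final letter and add -ast.
So buhwir → mibuhwir.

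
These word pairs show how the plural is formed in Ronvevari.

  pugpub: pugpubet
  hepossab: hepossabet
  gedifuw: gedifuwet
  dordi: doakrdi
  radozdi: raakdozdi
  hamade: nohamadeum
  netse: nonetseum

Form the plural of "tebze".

notebzeum

"tebze" ends in -e. The stems ending in -e (hamade → nohamadeum, netse → nonetseum) add no- … -um around the stem.
So tebze → notebzeum.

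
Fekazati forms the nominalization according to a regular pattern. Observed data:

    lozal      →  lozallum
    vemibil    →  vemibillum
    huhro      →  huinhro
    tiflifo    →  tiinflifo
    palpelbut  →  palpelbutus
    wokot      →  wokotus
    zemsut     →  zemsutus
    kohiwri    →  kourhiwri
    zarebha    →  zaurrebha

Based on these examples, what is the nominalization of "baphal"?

baphallum

huhro and wokot both have last vowel 'o' yet inflect differently (huinhro, wokotus), so the last vowel is not what conditions the rule; the final letter is.
"baphal" ends in -l. The stems ending in -l (lozal → lozallum, vemibil → vemibillum) double the final consonant and add -um.
The other patterns: stems ending in -o insert -in- after the first vowel; stems ending in -t add -us; stems ending in -a or -i insert -ur- after the first vowel.
So baphal → baphallum.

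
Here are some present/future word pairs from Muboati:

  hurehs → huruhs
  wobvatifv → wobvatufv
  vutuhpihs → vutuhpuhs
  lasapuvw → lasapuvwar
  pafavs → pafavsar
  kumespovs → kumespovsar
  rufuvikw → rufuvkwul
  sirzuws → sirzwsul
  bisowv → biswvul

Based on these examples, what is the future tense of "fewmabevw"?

fewmabevwar

hurehs and pafavs both end in -s yet inflect differently (huruhs, pafavsar), so the final letter is not what conditions the rule; the second-to-last letter is.
"fewmabevw" has second-to-last letter 'v'. The stems whose second-to-last letter is 'v' (lasapuvw → lasapuvwar, pafavs → pafavsar, kumespovs → kumespovsar) add -ar.
So fewmabevw → fewmabevwar.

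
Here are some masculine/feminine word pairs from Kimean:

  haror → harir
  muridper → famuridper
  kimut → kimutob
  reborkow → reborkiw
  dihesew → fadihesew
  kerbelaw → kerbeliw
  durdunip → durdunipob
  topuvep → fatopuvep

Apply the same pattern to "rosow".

rosiw

"rosow" has last vowel 'o'. The stems whose last vowel is 'o' (reborkow → reborkiw, haror → harir) change the last vowel to 'i'.
The other patterns: stems whose last vowel is 'i' or 'u' add -ob; stems whose last vowel is 'e' add the prefix fa-.
So rosow → rosiw.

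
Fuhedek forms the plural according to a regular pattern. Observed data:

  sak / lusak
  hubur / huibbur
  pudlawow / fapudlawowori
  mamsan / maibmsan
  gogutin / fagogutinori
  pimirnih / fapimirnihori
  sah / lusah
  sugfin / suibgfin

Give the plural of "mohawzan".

sah and pimirnih both end in -h yet inflect differently (lusah, fapimirnihori), so the final letter is not what conditions the rule; the number of vowels is.
"mohawzan" has 3 vowels. The stems with 3 vowels (pimirnih → fapimirnihori, pudlawow → fapudlawowori, gogutin → fagogutinori) add fa- … -ori around the stem.
So mohawzan → famohawzanori.

famohawzanori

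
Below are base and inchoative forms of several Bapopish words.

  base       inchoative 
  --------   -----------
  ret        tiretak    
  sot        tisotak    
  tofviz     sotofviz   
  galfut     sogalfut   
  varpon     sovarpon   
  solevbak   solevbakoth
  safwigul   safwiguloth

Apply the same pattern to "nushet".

sonushet

ret and galfut both end in -t yet inflect differently (tiretak, sogalfut), so the final letter is not what conditions the rule; the number of vowels is.
"nushet" has 2 vowels. The stems with 2 vowels (tofviz → sotofviz, galfut → sogalfut, varpon → sovarpon) add the prefix so-.
So nushet → sonushet.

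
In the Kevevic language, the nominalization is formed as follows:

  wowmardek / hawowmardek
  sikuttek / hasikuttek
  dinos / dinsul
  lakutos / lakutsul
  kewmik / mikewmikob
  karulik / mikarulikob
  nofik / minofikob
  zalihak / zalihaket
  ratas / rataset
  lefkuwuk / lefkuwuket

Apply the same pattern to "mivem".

wowmardek and kewmik both end in -k yet inflect differently (hawowmardek, mikewmikob), so the final letter is not what conditions the rule; the last vowel is.
"mivem" has last vowel 'e'. The stems whose last vowel is 'e' (wowmardek → hawowmardek, sikuttek → hasikuttek) add the prefix ha-.
The other patterns: stems whose last vowel is 'o' delete the last vowel and add -ul; stems whose last vowel is 'i' add mi- … -ob around the stem; stems whose last vowel is 'a' or 'u' add -et.
So mivem → hamivem.

hamivem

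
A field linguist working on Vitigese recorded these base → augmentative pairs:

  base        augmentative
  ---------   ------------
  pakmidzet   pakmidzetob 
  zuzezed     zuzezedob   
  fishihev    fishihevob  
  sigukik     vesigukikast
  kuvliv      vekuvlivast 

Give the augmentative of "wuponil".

fishihev and kuvliv both end in -v yet inflect differently (fishihevob, vekuvlivast), so the final letter is not what conditions the rule; the last vowel is.
"wuponil" has last vowel 'i'. The stems whose last vowel is 'i' (sigukik → vesigukikast, kuvliv → vekuvlivast) add ve- … -ast around the stem.
So wuponil → vewuponilast.

vewuponilast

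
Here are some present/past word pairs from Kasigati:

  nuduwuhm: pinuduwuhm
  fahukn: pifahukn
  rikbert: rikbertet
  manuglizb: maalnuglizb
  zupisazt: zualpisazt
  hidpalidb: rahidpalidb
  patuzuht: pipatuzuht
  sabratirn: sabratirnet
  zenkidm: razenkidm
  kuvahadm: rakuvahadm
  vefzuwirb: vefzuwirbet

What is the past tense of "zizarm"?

"zizarm" has second-to-last letter 'r'. The stems whose second-to-last letter is 'r' (sabratirn → sabratirnet, rikbert → rikbertet, vefzuwirb → vefzuwirbet) add -et.
So zizarm → zizarmet.

zizarmet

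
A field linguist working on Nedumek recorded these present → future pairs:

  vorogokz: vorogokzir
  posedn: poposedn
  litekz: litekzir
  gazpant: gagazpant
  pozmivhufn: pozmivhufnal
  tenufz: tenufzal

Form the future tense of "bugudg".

bubugudg

vorogokz and tenufz both end in -z yet inflect differently (vorogokzir, tenufzal), so the final letter is not what conditions the rule; the second-to-last letter is.
"bugudg" has second-to-last letter 'd'. The one such stem in the data (posedn → poposedn) repeats the first consonant+vowel as a prefix (as does gazpant), so the same rule applies.
The other patterns: stems whose second-to-last letter is 'k' add -ir; stems whose second-to-last letter is 'f' add -al.
So bugudg → bubugudg.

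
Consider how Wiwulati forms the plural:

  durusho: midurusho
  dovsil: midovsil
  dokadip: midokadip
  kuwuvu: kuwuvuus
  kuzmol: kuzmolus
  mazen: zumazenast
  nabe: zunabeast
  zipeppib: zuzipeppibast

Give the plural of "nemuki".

dovsil and kuzmol both end in -l yet inflect differently (midovsil, kuzmolus), so the final letter is not what conditions the rule; the first letter is.
"nemuki" begins with n-. The one such stem in the data (nabe → zunabeast) adds zu- … -ast around the stem, so the same rule applies.
The other patterns: stems beginning with d- add the prefix mi-; stems beginning with k- add -us.
So nemuki → zunemukiast.

zunemukiast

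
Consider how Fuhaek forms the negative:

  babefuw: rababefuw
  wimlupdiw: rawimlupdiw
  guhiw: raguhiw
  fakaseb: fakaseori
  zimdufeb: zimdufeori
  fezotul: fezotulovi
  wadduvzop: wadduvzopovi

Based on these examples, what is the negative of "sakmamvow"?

babefuw and fezotul both have last vowel 'u' yet inflect differently (rababefuw, fezotulovi), so the last vowel is not what conditions the rule; the final letter is.
"sakmamvow" ends in -w. The stems ending in -w (babefuw → rababefuw, wimlupdiw → rawimlupdiw, guhiw → raguhiw) add the prefix ra-.
So sakmamvow → rasakmamvow.

rasakmamvow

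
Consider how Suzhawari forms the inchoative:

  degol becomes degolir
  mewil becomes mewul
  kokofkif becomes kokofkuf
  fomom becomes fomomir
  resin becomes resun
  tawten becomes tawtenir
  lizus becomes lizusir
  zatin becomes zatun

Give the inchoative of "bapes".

bapesir

"bapes" has last vowel 'e'. The one such stem in the data (tawten → tawtenir) adds -ir, so the same rule applies.
So bapes → bapesir.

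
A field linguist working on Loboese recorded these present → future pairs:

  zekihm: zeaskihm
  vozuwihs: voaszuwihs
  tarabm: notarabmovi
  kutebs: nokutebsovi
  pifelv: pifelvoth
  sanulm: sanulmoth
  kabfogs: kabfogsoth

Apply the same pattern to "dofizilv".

dofizilvoth

zekihm and tarabm both end in -m yet inflect differently (zeaskihm, notarabmovi), so the final letter is not what conditions the rule; the second-to-last letter is.
"dofizilv" has second-to-last letter 'l'. The stems whose second-to-last letter is 'l' (pifelv → pifelvoth, sanulm → sanulmoth) add -oth.
The other patterns: stems whose second-to-last letter is 'h' insert -as- after the first vowel; stems whose second-to-last letter is 'b' add no- … -ovi around the stem.
So dofizilv → dofizilvoth.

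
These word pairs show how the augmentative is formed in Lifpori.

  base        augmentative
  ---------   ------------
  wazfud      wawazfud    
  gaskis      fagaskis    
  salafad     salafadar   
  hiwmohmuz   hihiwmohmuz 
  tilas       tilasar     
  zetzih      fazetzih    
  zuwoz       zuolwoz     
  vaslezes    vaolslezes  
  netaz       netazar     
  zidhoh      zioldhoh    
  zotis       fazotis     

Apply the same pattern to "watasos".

waoltasos

salafad and wazfud both end in -d yet inflect differently (salafadar, wawazfud), so the final letter is not what conditions the rule; the last vowel is.
"watasos" has last vowel 'o'. The stems whose last vowel is 'o' (zuwoz → zuolwoz, zidhoh → zioldhoh) insert -ol- after the first vowel.
The other patterns: stems whose last vowel is 'a' add -ar; stems whose last vowel is 'u' repeat the first consonant+vowel as a prefix; stems whose last vowel is 'i' add the prefix fa-.
So watasos → waoltasos.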